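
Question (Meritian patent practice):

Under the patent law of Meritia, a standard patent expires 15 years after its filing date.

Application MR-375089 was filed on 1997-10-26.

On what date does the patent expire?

October 26, 2012

Filing date + 15 years → 26 October 2012.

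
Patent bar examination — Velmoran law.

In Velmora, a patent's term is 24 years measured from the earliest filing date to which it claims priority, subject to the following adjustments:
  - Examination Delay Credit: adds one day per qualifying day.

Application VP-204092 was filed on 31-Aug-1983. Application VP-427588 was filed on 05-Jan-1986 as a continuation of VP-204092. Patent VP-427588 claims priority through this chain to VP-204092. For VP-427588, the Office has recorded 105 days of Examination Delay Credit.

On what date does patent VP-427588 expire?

Earliest priority filing: 31 August 1983.
Base term: 31 August 1983 + 24 years → 31 August 2007.
Examination Delay Credit: +105 days → 14 December 2007.

December 14, 2007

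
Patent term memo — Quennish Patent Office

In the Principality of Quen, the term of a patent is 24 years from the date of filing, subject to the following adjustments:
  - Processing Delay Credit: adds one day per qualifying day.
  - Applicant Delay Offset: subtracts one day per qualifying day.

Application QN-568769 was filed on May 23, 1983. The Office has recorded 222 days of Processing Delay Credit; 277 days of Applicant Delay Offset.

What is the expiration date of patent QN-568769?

2007-03-29

Base term: filing date + 24 years → 23 May 2007.
Processing Delay Credit: +222 days → 31 December 2007.
Applicant Delay Offset: −277 days → 29 March 2007.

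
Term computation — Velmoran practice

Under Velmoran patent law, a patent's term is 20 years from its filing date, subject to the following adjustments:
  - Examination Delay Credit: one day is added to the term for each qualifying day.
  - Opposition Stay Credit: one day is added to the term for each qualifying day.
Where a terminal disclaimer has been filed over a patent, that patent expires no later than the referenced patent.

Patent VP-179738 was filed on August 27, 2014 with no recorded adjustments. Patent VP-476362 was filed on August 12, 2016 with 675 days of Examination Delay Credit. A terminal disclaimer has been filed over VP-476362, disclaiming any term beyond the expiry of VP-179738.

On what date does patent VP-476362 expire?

Natural term of VP-476362:
  Base: filing + 20 years → 12 August 2036.
  Examination Delay Credit: +675 days → 18 June 2038.
Expiry of referenced patent VP-179738:
  Base: filing + 20 years → 27 August 2034.
Terminal disclaimer: VP-476362 expires on the earlier of 18 June 2038 and 27 August 2034.

2034-08-27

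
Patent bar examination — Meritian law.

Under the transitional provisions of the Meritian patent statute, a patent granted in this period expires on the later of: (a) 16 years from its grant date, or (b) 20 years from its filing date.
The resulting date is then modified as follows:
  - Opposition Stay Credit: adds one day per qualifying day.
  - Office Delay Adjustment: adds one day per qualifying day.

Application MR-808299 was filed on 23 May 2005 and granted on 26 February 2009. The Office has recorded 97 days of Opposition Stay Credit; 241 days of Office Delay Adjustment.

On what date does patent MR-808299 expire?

(a) grant + 16 years → 26 February 2025.
(b) filing + 20 years → 23 May 2025.
Later of the two: 23 May 2025.
Opposition Stay Credit: +97 days → 28 August 2025.
Office Delay Adjustment: +241 days → 26 April 2026.

2026-04-26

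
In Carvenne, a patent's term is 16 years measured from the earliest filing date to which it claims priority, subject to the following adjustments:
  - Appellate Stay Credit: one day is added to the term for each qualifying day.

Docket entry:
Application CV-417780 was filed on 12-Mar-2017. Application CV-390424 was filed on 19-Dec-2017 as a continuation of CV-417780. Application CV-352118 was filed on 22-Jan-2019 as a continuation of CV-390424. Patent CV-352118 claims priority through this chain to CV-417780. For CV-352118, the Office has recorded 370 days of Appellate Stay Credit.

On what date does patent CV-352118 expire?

March 17, 2034

Earliest priority filing: 12 March 2017.
Base term: 12 March 2017 + 16 years → 12 March 2033.
Appellate Stay Credit: +370 days → 17 March 2034.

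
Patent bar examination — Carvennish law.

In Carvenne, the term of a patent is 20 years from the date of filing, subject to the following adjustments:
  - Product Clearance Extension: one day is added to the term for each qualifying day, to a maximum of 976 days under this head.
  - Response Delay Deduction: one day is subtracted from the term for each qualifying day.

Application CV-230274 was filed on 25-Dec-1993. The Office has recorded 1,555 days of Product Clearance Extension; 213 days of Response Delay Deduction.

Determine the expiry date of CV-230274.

Base term: filing date + 20 years → 25 December 2013.
Product Clearance Extension: 1555 days claimed exceeds the 976-day cap, so +976 days → 27 August 2016.
Response Delay Deduction: −213 days → 27 January 2016.

January 27, 2016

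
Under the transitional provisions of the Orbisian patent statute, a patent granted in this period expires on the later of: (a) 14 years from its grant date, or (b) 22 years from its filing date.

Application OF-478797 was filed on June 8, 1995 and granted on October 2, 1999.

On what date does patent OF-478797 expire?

(a) grant + 14 years → 2 October 2013.
(b) filing + 22 years → 8 June 2017.
Later of the two: 8 June 2017.

2017-06-08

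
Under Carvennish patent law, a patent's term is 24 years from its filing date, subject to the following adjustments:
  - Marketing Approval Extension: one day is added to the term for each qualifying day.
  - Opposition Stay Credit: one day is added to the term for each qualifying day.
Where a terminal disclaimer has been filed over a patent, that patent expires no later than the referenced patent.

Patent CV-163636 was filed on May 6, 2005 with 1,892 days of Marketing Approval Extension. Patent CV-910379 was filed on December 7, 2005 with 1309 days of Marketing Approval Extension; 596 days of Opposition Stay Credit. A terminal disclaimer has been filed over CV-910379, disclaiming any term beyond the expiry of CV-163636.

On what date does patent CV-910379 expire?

July 11, 2034

Natural term of CV-910379:
  Base: filing + 24 years → 7 December 2029.
  Marketing Approval Extension: +1309 days → 8 July 2033.
  Opposition Stay Credit: +596 days → 24 February 2035.
Expiry of referenced patent CV-163636:
  Base: filing + 24 years → 6 May 2029.
  Marketing Approval Extension: +1892 days → 11 July 2034.
Terminal disclaimer: CV-910379 expires on the earlier of 24 February 2035 and 11 July 2034.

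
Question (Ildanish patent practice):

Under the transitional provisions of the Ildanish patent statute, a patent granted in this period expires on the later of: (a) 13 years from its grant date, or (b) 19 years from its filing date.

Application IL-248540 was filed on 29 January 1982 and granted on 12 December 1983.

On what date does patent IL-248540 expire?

2001-01-29

(a) grant + 13 years → 12 December 1996.
(b) filing + 19 years → 29 January 2001.
Later of the two: 29 January 2001.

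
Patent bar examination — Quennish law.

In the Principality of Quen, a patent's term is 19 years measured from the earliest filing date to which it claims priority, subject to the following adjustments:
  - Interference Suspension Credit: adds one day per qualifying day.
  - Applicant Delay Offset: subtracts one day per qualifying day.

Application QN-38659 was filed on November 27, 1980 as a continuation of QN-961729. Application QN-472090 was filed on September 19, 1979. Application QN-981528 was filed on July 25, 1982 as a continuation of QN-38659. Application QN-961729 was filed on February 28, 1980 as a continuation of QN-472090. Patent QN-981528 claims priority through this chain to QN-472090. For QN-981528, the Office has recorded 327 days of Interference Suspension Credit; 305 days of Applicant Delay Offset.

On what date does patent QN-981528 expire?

1998-10-11

Earliest priority filing: 19 September 1979.
Base term: 19 September 1979 + 19 years → 19 September 1998.
Interference Suspension Credit: +327 days → 12 August 1999.
Applicant Delay Offset: −305 days → 11 October 1998.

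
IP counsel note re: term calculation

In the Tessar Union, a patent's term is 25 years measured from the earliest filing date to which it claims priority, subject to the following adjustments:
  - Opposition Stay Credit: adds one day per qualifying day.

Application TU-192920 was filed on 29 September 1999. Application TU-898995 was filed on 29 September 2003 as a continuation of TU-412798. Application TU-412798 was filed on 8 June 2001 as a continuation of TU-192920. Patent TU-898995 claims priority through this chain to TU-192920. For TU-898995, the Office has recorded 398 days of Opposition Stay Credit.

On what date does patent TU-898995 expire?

2025-11-01

Earliest priority filing: 29 September 1999.
Base term: 29 September 1999 + 25 years → 29 September 2024.
Opposition Stay Credit: +398 days → 1 November 2025.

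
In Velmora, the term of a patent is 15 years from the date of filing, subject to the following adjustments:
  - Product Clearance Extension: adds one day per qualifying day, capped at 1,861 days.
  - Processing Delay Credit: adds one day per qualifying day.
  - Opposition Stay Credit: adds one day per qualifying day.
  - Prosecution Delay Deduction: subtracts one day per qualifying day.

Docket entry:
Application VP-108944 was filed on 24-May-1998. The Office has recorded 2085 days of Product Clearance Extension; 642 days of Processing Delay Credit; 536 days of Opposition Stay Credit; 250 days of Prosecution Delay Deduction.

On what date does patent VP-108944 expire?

2021-01-11

Base term: filing date + 15 years → 24 May 2013.
Product Clearance Extension: 2085 days claimed exceeds the 1861-day cap, so +1861 days → 28 June 2018.
Processing Delay Credit: +642 days → 31 March 2020.
Opposition Stay Credit: +536 days → 18 September 2021.
Prosecution Delay Deduction: −250 days → 11 January 2021.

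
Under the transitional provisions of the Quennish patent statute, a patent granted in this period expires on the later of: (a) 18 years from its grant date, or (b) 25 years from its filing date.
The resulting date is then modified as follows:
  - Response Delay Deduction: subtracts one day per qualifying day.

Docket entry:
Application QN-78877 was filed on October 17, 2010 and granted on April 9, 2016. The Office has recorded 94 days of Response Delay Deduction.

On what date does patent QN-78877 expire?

2035-07-15

(a) grant + 18 years → 9 April 2034.
(b) filing + 25 years → 17 October 2035.
Later of the two: 17 October 2035.
Response Delay Deduction: −94 days → 15 July 2035.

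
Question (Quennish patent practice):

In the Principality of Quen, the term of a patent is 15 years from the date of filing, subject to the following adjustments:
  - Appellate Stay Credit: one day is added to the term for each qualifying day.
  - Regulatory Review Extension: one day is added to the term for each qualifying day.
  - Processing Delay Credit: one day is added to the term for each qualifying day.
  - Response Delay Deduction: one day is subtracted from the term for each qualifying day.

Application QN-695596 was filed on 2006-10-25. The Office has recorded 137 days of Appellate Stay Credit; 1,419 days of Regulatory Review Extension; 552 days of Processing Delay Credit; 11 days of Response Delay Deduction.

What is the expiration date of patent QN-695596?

Base term: filing date + 15 years → 25 October 2021.
Appellate Stay Credit: +137 days → 11 March 2022.
Regulatory Review Extension: +1419 days → 28 January 2026.
Processing Delay Credit: +552 days → 3 August 2027.
Response Delay Deduction: −11 days → 23 July 2027.

2027-07-23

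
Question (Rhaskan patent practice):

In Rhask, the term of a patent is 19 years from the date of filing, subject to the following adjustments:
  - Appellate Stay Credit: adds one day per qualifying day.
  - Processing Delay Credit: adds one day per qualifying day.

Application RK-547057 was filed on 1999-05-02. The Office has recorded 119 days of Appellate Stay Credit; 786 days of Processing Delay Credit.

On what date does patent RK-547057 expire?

October 23, 2020

Base term: filing date + 19 years → 2 May 2018.
Appellate Stay Credit: +119 days → 29 August 2018.
Processing Delay Credit: +786 days → 23 October 2020.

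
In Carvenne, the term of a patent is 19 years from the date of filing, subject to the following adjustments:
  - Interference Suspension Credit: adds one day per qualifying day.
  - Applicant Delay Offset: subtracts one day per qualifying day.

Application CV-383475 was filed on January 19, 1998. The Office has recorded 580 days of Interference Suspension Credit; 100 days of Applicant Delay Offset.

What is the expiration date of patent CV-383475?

Base term: filing date + 19 years → 19 January 2017.
Interference Suspension Credit: +580 days → 22 August 2018.
Applicant Delay Offset: −100 days → 14 May 2018.

2018-05-14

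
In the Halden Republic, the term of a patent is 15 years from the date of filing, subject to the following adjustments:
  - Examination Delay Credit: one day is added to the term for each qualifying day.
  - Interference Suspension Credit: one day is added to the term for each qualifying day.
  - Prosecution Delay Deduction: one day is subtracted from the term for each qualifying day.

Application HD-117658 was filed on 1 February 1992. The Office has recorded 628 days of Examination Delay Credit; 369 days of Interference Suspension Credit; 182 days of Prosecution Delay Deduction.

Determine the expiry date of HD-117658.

April 26, 2009

Base term: filing date + 15 years → 1 February 2007.
Examination Delay Credit: +628 days → 21 October 2008.
Interference Suspension Credit: +369 days → 25 October 2009.
Prosecution Delay Deduction: −182 days → 26 April 2009.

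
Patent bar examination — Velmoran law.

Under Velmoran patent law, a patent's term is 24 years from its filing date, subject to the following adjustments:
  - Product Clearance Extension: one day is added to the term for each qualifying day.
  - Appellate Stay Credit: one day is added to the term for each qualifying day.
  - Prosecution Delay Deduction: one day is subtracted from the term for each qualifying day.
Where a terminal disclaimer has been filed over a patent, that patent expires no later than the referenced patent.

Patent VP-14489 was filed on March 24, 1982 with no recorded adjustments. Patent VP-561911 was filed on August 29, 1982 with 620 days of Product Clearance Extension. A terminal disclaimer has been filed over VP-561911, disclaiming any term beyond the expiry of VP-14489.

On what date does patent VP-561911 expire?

Natural term of VP-561911:
  Base: filing + 24 years → 29 August 2006.
  Product Clearance Extension: +620 days → 10 May 2008.
Expiry of referenced patent VP-14489:
  Base: filing + 24 years → 24 March 2006.
Terminal disclaimer: VP-561911 expires on the earlier of 10 May 2008 and 24 March 2006.

2006-03-24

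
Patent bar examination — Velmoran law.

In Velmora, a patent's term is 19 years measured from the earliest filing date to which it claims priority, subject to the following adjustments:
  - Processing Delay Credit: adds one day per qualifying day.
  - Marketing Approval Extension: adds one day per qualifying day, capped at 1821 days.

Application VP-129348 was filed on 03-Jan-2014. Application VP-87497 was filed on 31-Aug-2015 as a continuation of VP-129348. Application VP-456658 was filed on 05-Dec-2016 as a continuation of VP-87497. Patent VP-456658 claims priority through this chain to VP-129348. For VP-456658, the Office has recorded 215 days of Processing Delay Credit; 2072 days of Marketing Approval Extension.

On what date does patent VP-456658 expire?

August 1, 2038

Earliest priority filing: 3 January 2014.
Base term: 3 January 2014 + 19 years → 3 January 2033.
Processing Delay Credit: +215 days → 6 August 2033.
Marketing Approval Extension: 2072 days claimed exceeds the 1821-day cap, so +1821 days → 1 August 2038.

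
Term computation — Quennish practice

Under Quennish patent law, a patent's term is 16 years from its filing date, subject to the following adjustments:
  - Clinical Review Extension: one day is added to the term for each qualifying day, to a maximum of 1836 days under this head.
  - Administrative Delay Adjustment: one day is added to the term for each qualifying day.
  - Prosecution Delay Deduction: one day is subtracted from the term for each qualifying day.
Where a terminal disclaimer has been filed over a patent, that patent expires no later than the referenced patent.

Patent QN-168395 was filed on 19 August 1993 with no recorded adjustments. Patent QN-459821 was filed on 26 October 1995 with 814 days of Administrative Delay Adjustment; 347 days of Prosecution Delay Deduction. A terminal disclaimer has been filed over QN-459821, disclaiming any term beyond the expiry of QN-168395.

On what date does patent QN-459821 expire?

August 19, 2009

Natural term of QN-459821:
  Base: filing + 16 years → 26 October 2011.
  Administrative Delay Adjustment: +814 days → 17 January 2014.
  Prosecution Delay Deduction: −347 days → 4 February 2013.
Expiry of referenced patent QN-168395:
  Base: filing + 16 years → 19 August 2009.
Terminal disclaimer: QN-459821 expires on the earlier of 4 February 2013 and 19 August 2009.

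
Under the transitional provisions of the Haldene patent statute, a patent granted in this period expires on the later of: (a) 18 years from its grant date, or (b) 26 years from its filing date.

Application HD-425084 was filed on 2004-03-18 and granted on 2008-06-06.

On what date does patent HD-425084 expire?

March 18, 2030

(a) grant + 18 years → 6 June 2026.
(b) filing + 26 years → 18 March 2030.
Later of the two: 18 March 2030.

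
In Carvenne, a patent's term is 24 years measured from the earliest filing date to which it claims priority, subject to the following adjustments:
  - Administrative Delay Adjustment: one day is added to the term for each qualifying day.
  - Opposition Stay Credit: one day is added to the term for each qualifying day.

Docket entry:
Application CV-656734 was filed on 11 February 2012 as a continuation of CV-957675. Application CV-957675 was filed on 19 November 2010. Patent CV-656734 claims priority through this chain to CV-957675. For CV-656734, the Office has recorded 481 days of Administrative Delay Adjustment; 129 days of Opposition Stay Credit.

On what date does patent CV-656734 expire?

Earliest priority filing: 19 November 2010.
Base term: 19 November 2010 + 24 years → 19 November 2034.
Administrative Delay Adjustment: +481 days → 14 March 2036.
Opposition Stay Credit: +129 days → 21 July 2036.

2036-07-21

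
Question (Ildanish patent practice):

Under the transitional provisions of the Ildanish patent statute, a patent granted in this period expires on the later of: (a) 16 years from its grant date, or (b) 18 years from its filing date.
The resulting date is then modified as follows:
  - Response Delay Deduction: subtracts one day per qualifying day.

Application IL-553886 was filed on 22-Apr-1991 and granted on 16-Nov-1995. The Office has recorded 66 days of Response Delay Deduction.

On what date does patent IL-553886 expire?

(a) grant + 16 years → 16 November 2011.
(b) filing + 18 years → 22 April 2009.
Later of the two: 16 November 2011.
Response Delay Deduction: −66 days → 11 September 2011.

September 11, 2011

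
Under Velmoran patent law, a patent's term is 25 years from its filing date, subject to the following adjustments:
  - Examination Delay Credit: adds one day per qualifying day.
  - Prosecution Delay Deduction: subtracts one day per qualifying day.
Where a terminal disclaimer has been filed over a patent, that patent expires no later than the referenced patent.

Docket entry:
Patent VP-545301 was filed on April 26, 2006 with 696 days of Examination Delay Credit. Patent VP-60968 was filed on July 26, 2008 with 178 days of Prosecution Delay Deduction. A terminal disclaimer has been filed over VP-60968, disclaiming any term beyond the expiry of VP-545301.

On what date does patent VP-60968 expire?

Natural term of VP-60968:
  Base: filing + 25 years → 26 July 2033.
  Prosecution Delay Deduction: −178 days → 29 January 2033.
Expiry of referenced patent VP-545301:
  Base: filing + 25 years → 26 April 2031.
  Examination Delay Credit: +696 days → 22 March 2033.
Terminal disclaimer: VP-60968 expires on the earlier of 29 January 2033 and 22 March 2033.

January 29, 2033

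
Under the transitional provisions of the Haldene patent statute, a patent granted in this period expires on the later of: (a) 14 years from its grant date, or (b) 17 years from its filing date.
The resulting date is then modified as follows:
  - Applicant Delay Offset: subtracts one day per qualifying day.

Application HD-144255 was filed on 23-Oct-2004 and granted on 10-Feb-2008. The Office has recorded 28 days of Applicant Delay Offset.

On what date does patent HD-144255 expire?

(a) grant + 14 years → 10 February 2022.
(b) filing + 17 years → 23 October 2021.
Later of the two: 10 February 2022.
Applicant Delay Offset: −28 days → 13 January 2022.

January 13, 2022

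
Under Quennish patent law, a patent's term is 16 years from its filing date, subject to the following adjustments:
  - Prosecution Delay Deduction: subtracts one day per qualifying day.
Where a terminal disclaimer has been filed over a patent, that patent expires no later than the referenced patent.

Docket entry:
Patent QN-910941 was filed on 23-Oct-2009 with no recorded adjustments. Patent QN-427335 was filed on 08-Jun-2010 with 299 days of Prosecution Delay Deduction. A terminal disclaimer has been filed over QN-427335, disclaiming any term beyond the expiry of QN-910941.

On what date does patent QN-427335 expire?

Natural term of QN-427335:
  Base: filing + 16 years → 8 June 2026.
  Prosecution Delay Deduction: −299 days → 13 August 2025.
Expiry of referenced patent QN-910941:
  Base: filing + 16 years → 23 October 2025.
Terminal disclaimer: QN-427335 expires on the earlier of 13 August 2025 and 23 October 2025.

August 13, 2025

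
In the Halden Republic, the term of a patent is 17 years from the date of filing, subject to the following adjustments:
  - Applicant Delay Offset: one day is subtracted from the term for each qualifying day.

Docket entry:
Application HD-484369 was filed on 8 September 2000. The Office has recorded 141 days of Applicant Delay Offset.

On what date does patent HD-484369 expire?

Base term: filing date + 17 years → 8 September 2017.
Applicant Delay Offset: −141 days → 20 April 2017.

2017-04-20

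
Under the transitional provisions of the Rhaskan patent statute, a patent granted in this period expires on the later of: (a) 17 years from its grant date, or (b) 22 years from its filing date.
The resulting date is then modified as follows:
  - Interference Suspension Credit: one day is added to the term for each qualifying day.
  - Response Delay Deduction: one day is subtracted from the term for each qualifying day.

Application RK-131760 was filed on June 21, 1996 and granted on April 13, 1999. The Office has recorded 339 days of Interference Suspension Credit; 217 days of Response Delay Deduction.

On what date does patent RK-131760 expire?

(a) grant + 17 years → 13 April 2016.
(b) filing + 22 years → 21 June 2018.
Later of the two: 21 June 2018.
Interference Suspension Credit: +339 days → 26 May 2019.
Response Delay Deduction: −217 days → 21 October 2018.

October 21, 2018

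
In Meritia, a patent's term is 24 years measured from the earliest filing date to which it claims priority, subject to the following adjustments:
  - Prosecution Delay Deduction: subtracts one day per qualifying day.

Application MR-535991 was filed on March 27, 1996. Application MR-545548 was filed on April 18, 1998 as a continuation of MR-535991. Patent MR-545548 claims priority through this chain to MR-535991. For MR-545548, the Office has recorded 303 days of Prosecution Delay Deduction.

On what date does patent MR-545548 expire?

May 29, 2019

Earliest priority filing: 27 March 1996.
Base term: 27 March 1996 + 24 years → 27 March 2020.
Prosecution Delay Deduction: −303 days → 29 May 2019.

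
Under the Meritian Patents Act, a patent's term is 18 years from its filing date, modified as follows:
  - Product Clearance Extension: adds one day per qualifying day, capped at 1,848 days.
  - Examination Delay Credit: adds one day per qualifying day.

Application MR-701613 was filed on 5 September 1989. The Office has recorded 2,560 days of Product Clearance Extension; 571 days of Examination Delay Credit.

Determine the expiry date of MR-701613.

Base term: filing date + 18 years → 5 September 2007.
Product Clearance Extension: 2560 days claimed exceeds the 1848-day cap, so +1848 days → 26 September 2012.
Examination Delay Credit: +571 days → 20 April 2014.

2014-04-20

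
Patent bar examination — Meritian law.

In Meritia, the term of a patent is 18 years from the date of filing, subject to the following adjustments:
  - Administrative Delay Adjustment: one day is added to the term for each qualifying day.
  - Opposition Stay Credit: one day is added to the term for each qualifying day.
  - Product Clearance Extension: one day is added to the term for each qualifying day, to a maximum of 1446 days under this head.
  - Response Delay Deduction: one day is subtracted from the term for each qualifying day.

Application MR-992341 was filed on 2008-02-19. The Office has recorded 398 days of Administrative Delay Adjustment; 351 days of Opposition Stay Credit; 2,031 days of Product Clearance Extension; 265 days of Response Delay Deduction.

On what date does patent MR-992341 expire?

2031-06-03

Base term: filing date + 18 years → 19 February 2026.
Administrative Delay Adjustment: +398 days → 24 March 2027.
Opposition Stay Credit: +351 days → 9 March 2028.
Product Clearance Extension: 2031 days claimed exceeds the 1446-day cap, so +1446 days → 23 February 2032.
Response Delay Deduction: −265 days → 3 June 2031.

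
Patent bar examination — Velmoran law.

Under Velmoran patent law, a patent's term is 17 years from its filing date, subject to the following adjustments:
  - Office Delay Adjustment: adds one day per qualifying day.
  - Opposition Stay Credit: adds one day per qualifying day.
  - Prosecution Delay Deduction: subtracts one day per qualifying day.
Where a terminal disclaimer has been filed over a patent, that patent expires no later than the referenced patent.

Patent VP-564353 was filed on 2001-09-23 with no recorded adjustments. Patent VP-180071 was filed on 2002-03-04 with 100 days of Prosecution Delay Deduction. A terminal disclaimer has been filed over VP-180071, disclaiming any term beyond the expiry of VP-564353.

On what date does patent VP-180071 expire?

Natural term of VP-180071:
  Base: filing + 17 years → 4 March 2019.
  Prosecution Delay Deduction: −100 days → 24 November 2018.
Expiry of referenced patent VP-564353:
  Base: filing + 17 years → 23 September 2018.
Terminal disclaimer: VP-180071 expires on the earlier of 24 November 2018 and 23 September 2018.

2018-09-23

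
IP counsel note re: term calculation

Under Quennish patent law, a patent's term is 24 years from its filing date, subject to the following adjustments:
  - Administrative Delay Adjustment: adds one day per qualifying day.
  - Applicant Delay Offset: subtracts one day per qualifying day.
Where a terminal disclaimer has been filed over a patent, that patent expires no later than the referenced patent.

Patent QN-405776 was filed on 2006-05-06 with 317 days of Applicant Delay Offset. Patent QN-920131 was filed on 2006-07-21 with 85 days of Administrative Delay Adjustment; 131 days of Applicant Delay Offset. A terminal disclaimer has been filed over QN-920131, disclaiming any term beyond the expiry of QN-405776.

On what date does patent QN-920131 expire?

Natural term of QN-920131:
  Base: filing + 24 years → 21 July 2030.
  Administrative Delay Adjustment: +85 days → 14 October 2030.
  Applicant Delay Offset: −131 days → 5 June 2030.
Expiry of referenced patent QN-405776:
  Base: filing + 24 years → 6 May 2030.
  Applicant Delay Offset: −317 days → 23 June 2029.
Terminal disclaimer: QN-920131 expires on the earlier of 5 June 2030 and 23 June 2029.

2029-06-23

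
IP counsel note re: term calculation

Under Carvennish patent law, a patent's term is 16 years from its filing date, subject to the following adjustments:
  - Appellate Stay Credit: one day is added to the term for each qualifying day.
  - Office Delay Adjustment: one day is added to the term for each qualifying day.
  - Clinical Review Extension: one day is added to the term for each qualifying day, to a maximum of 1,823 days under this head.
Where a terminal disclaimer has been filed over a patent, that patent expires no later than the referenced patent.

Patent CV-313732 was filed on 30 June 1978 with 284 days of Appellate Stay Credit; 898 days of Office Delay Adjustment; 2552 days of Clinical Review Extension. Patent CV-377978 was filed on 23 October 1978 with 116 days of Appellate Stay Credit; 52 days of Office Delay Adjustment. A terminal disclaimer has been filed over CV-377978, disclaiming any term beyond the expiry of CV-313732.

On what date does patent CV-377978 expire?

April 9, 1995

Natural term of CV-377978:
  Base: filing + 16 years → 23 October 1994.
  Appellate Stay Credit: +116 days → 16 February 1995.
  Office Delay Adjustment: +52 days → 9 April 1995.
Expiry of referenced patent CV-313732:
  Base: filing + 16 years → 30 June 1994.
  Appellate Stay Credit: +284 days → 10 April 1995.
  Office Delay Adjustment: +898 days → 24 September 1997.
  Clinical Review Extension: 2552 days claimed exceeds the 1823-day cap, so +1823 days → 21 September 2002.
Terminal disclaimer: CV-377978 expires on the earlier of 9 April 1995 and 21 September 2002.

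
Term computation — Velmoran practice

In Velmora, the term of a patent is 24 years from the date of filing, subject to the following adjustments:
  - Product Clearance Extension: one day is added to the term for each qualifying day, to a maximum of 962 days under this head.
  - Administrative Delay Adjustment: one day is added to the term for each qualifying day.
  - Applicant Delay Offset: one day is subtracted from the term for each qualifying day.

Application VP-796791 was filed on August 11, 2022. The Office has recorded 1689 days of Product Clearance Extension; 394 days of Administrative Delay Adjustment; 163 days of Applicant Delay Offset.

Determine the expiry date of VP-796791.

Base term: filing date + 24 years → 11 August 2046.
Product Clearance Extension: 1689 days claimed exceeds the 962-day cap, so +962 days → 30 March 2049.
Administrative Delay Adjustment: +394 days → 28 April 2050.
Applicant Delay Offset: −163 days → 16 November 2049.

2049-11-16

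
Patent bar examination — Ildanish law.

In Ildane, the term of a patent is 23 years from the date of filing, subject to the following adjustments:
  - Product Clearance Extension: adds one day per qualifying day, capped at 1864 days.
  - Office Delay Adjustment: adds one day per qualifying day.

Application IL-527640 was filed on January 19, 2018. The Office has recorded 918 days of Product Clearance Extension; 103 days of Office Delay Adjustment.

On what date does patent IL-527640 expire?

November 6, 2043

Base term: filing date + 23 years → 19 January 2041.
Product Clearance Extension: 918 days (within the 1864-day cap) → +918 days → 26 July 2043.
Office Delay Adjustment: +103 days → 6 November 2043.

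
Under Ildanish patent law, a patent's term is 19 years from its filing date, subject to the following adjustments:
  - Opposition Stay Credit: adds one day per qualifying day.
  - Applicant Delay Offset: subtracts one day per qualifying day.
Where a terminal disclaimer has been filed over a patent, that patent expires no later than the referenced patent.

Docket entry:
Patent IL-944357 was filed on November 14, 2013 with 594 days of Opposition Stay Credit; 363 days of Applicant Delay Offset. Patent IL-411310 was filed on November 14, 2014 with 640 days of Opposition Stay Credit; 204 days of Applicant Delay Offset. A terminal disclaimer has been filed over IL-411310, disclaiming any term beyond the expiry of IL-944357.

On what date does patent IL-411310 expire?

Natural term of IL-411310:
  Base: filing + 19 years → 14 November 2033.
  Opposition Stay Credit: +640 days → 16 August 2035.
  Applicant Delay Offset: −204 days → 24 January 2035.
Expiry of referenced patent IL-944357:
  Base: filing + 19 years → 14 November 2032.
  Opposition Stay Credit: +594 days → 1 July 2034.
  Applicant Delay Offset: −363 days → 3 July 2033.
Terminal disclaimer: IL-411310 expires on the earlier of 24 January 2035 and 3 July 2033.

2033-07-03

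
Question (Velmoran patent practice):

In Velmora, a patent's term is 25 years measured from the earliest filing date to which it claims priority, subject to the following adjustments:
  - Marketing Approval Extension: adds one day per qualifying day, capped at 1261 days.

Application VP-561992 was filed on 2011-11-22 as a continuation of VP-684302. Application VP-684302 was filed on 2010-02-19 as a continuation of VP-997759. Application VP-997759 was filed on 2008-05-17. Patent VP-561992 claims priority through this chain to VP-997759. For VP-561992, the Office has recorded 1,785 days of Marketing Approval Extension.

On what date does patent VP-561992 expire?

Earliest priority filing: 17 May 2008.
Base term: 17 May 2008 + 25 years → 17 May 2033.
Marketing Approval Extension: 1785 days claimed exceeds the 1261-day cap, so +1261 days → 29 October 2036.

October 29, 2036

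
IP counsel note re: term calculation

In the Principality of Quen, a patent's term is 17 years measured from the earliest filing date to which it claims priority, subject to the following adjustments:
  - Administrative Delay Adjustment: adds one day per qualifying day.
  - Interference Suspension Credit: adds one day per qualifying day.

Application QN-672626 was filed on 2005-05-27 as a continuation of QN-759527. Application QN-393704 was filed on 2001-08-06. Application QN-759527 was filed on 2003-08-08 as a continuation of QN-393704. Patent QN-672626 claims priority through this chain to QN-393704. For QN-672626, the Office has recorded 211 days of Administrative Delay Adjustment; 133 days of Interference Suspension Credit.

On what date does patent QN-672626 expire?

Earliest priority filing: 6 August 2001.
Base term: 6 August 2001 + 17 years → 6 August 2018.
Administrative Delay Adjustment: +211 days → 5 March 2019.
Interference Suspension Credit: +133 days → 16 July 2019.

2019-07-16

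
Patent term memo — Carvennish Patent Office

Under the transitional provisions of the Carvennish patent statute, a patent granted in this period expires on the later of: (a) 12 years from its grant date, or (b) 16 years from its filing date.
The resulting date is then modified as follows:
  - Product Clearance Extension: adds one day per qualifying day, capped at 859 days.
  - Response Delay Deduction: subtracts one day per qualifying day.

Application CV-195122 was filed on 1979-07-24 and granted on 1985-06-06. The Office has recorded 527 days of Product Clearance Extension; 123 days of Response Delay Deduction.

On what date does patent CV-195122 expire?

July 15, 1998

(a) grant + 12 years → 6 June 1997.
(b) filing + 16 years → 24 July 1995.
Later of the two: 6 June 1997.
Product Clearance Extension: 527 days (within the 859-day cap) → +527 days → 15 November 1998.
Response Delay Deduction: −123 days → 15 July 1998.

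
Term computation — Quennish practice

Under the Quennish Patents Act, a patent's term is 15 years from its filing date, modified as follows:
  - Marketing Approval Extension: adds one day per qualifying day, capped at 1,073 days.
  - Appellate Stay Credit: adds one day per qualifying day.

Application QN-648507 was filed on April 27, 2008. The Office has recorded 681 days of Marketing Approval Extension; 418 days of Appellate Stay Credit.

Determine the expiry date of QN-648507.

Base term: filing date + 15 years → 27 April 2023.
Marketing Approval Extension: 681 days (within the 1073-day cap) → +681 days → 8 March 2025.
Appellate Stay Credit: +418 days → 30 April 2026.

2026-04-30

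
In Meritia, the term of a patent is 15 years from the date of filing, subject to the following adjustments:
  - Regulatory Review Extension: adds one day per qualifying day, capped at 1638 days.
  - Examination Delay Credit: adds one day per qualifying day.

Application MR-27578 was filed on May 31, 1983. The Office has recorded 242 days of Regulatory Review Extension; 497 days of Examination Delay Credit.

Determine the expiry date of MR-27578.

June 8, 2000

Base term: filing date + 15 years → 31 May 1998.
Regulatory Review Extension: 242 days (within the 1638-day cap) → +242 days → 28 January 1999.
Examination Delay Credit: +497 days → 8 June 2000.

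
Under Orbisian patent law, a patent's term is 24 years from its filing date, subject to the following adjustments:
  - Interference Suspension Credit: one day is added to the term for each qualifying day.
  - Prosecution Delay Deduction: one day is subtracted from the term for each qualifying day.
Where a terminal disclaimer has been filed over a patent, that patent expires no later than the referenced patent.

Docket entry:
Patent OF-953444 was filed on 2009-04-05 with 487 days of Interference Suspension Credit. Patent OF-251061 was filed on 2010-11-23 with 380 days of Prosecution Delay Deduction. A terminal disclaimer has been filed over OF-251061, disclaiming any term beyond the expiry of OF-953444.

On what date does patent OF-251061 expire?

November 8, 2033

Natural term of OF-251061:
  Base: filing + 24 years → 23 November 2034.
  Prosecution Delay Deduction: −380 days → 8 November 2033.
Expiry of referenced patent OF-953444:
  Base: filing + 24 years → 5 April 2033.
  Interference Suspension Credit: +487 days → 5 August 2034.
Terminal disclaimer: OF-251061 expires on the earlier of 8 November 2033 and 5 August 2034.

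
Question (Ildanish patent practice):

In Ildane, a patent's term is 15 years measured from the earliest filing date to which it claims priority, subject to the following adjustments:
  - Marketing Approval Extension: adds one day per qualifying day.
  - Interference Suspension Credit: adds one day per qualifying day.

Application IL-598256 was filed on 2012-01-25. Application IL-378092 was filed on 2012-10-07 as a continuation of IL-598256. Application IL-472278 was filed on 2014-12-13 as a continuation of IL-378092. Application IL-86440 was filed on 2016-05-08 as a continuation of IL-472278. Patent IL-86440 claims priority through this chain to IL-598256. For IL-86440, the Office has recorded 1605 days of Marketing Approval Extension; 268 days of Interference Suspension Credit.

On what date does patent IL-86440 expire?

Earliest priority filing: 25 January 2012.
Base term: 25 January 2012 + 15 years → 25 January 2027.
Marketing Approval Extension: +1605 days → 18 June 2031.
Interference Suspension Credit: +268 days → 12 March 2032.

2032-03-12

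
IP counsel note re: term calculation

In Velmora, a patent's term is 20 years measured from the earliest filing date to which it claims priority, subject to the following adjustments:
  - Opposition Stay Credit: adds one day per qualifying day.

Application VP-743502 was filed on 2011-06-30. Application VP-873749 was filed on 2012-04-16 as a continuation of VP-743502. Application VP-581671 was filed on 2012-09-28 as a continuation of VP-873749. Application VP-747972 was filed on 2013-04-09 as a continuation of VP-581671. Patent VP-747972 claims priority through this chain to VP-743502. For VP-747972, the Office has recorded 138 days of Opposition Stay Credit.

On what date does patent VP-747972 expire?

2031-11-15

Earliest priority filing: 30 June 2011.
Base term: 30 June 2011 + 20 years → 30 June 2031.
Opposition Stay Credit: +138 days → 15 November 2031.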